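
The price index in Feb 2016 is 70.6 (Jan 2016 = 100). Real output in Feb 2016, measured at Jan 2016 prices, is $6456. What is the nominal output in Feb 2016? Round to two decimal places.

4557.94

Nominal = Real × (Index/100) = 6456 × (70.6/100)
        = 6456 × 0.706 = 4557.9360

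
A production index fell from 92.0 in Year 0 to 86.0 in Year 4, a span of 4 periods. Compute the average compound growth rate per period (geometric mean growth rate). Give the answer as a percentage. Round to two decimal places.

Growth factor = (86.0/92.0)^(1/4) = (0.934783)^(1/4) = 0.983281
Growth rate = 0.983281 − 1 = -0.016719 = -1.6719%

-1.67%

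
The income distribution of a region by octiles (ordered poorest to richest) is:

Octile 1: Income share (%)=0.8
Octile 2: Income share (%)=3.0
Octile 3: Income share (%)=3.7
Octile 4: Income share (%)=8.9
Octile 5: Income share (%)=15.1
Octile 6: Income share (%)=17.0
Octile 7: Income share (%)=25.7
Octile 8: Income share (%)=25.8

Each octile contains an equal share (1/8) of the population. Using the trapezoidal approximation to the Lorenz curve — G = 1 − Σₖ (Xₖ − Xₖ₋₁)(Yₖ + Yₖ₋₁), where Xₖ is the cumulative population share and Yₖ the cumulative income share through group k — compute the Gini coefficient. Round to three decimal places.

0.418

Cumulative income shares Yₖ: 0.0080, 0.0380, 0.0750, 0.1640, 0.3150, 0.4850, 0.7420, 1.0000
Σ (Xₖ−Xₖ₋₁)(Yₖ+Yₖ₋₁) = (1/8)(0.0080+0.0000) + (1/8)(0.0380+0.0080) + (1/8)(0.0750+0.0380) + (1/8)(0.1640+0.0750) + (1/8)(0.3150+0.1640) + (1/8)(0.4850+0.3150) + (1/8)(0.7420+0.4850) + (1/8)(1.0000+0.7420)
  = 0.0010 + 0.0057 + 0.0141 + 0.0299 + 0.0599 + 0.1000 + 0.1534 + 0.2177 = 0.5818
G = 1 − 0.5818 = 0.4182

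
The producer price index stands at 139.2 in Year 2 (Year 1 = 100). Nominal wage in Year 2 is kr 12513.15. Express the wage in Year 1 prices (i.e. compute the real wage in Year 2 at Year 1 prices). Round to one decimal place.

Real = Nominal ÷ (Index/100) = 12513.15 ÷ (139.2/100)
     = 12513.15 ÷ 1.392 = 8989.3319

8989.3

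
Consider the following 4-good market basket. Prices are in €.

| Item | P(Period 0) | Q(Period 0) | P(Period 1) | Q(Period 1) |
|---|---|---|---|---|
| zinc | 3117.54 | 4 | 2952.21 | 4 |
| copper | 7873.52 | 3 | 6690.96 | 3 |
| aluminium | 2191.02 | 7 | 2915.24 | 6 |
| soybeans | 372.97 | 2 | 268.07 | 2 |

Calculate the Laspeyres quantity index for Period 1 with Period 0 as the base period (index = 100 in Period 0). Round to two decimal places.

95.80

Laspeyres quantity index uses base-period prices as weights.
ΣP(Period 0)·Q(Period 1) = 3117.54×4 + 7873.52×3 + 2191.02×6 + 372.97×2 = 12470.16 + 23620.56 + 13146.12 + 745.94 = 49982.78
ΣP(Period 0)·Q(Period 0) = 3117.54×4 + 7873.52×3 + 2191.02×7 + 372.97×2 = 12470.16 + 23620.56 + 15337.14 + 745.94 = 52173.8
Index = 49982.78 / 52173.8 × 100 = 95.8005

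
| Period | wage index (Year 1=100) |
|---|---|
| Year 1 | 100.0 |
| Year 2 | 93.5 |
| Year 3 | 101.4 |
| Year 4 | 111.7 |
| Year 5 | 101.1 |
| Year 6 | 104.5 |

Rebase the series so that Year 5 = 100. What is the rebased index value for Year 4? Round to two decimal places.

Rebased(Year 4) = 111.7 / 101.1 × 100 = 110.4847

110.48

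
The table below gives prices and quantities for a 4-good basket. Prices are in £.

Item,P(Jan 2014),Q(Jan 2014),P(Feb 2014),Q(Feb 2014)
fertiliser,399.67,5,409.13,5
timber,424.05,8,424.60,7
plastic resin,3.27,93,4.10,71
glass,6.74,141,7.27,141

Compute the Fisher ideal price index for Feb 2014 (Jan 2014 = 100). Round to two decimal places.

103.03

Laspeyres component (base-period weights):
ΣP(Feb 2014)Q(Jan 2014) = 409.13×5 + 424.60×8 + 4.10×93 + 7.27×141 = 2045.65 + 3396.8 + 381.3 + 1025.07 = 6848.82
ΣP(Jan 2014)Q(Jan 2014) = 399.67×5 + 424.05×8 + 3.27×93 + 6.74×141 = 1998.35 + 3392.4 + 304.11 + 950.34 = 6645.2
L = 6848.82 / 6645.2 × 100 = 103.0642
Paasche component (current-period weights):
ΣP(Feb 2014)Q(Feb 2014) = 409.13×5 + 424.60×7 + 4.10×71 + 7.27×141 = 2045.65 + 2972.2 + 291.1 + 1025.07 = 6334.02
ΣP(Jan 2014)Q(Feb 2014) = 399.67×5 + 424.05×7 + 3.27×71 + 6.74×141 = 1998.35 + 2968.35 + 232.17 + 950.34 = 6149.21
P = 6334.02 / 6149.21 × 100 = 103.0054
Fisher = √(L × P) = √(103.0642 × 103.0054) = 103.0348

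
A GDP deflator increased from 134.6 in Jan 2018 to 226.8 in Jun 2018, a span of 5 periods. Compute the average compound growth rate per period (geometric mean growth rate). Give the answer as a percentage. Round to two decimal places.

11.00%

Growth factor = (226.8/134.6)^(1/5) = (1.684993)^(1/5) = 1.109991
Growth rate = 1.109991 − 1 = 0.109991 = 10.9991%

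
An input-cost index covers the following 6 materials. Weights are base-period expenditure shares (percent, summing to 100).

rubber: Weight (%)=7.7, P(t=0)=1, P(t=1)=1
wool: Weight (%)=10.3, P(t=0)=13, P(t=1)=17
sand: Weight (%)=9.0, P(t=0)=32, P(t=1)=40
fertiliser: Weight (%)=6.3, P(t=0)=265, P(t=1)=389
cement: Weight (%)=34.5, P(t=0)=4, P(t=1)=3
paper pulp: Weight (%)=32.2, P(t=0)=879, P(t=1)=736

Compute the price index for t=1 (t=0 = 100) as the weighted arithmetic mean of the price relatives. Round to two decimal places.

rubber: 7.7 × (1/1) = 7.7 × 1.000000 = 7.7000
wool: 10.3 × (17/13) = 10.3 × 1.307692 = 13.4692
sand: 9.0 × (40/32) = 9.0 × 1.250000 = 11.2500
fertiliser: 6.3 × (389/265) = 6.3 × 1.467925 = 9.2479
cement: 34.5 × (3/4) = 34.5 × 0.750000 = 25.8750
paper pulp: 32.2 × (736/879) = 32.2 × 0.837315 = 26.9615
Index = Σ wᵢ·(p₁ᵢ/p₀ᵢ) = 7.7000 + 13.4692 + 11.2500 + 9.2479 + 25.8750 + 26.9615 = 94.5037

94.50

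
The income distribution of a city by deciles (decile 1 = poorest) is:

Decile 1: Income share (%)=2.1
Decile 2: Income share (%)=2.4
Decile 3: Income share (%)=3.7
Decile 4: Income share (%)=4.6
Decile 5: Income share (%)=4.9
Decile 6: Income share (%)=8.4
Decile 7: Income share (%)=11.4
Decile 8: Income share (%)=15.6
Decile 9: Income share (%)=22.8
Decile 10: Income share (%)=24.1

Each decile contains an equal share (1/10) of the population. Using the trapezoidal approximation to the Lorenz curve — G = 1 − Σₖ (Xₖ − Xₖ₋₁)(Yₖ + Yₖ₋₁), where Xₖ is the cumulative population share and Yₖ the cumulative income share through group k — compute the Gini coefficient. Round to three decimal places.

0.424

Cumulative income shares Yₖ: 0.0210, 0.0450, 0.0820, 0.1280, 0.1770, 0.2610, 0.3750, 0.5310, 0.7590, 1.0000
Σ (Xₖ−Xₖ₋₁)(Yₖ+Yₖ₋₁) = (1/10)(0.0210+0.0000) + (1/10)(0.0450+0.0210) + (1/10)(0.0820+0.0450) + (1/10)(0.1280+0.0820) + (1/10)(0.1770+0.1280) + (1/10)(0.2610+0.1770) + (1/10)(0.3750+0.2610) + (1/10)(0.5310+0.3750) + (1/10)(0.7590+0.5310) + (1/10)(1.0000+0.7590)
  = 0.0021 + 0.0066 + 0.0127 + 0.0210 + 0.0305 + 0.0438 + 0.0636 + 0.0906 + 0.1290 + 0.1759 = 0.5758
G = 1 − 0.5758 = 0.4242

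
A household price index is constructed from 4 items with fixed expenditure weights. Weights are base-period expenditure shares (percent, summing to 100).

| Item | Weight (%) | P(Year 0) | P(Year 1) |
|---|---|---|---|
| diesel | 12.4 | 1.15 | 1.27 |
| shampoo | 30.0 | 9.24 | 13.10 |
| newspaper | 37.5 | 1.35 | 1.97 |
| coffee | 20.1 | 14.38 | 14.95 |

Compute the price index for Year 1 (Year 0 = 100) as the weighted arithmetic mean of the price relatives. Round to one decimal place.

diesel: 12.4 × (1.27/1.15) = 12.4 × 1.104348 = 13.6939
shampoo: 30.0 × (13.10/9.24) = 30.0 × 1.417749 = 42.5325
newspaper: 37.5 × (1.97/1.35) = 37.5 × 1.459259 = 54.7222
coffee: 20.1 × (14.95/14.38) = 20.1 × 1.039638 = 20.8967
Index = Σ wᵢ·(p₁ᵢ/p₀ᵢ) = 13.6939 + 42.5325 + 54.7222 + 20.8967 = 131.8453

131.8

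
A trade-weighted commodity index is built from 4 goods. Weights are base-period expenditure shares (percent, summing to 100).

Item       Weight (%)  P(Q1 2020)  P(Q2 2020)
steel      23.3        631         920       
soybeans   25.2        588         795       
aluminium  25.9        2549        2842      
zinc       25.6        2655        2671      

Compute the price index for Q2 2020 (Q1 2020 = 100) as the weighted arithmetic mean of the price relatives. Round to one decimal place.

122.7

steel: 23.3 × (920/631) = 23.3 × 1.458003 = 33.9715
soybeans: 25.2 × (795/588) = 25.2 × 1.352041 = 34.0714
aluminium: 25.9 × (2842/2549) = 25.9 × 1.114947 = 28.8771
zinc: 25.6 × (2671/2655) = 25.6 × 1.006026 = 25.7543
Index = Σ wᵢ·(p₁ᵢ/p₀ᵢ) = 33.9715 + 34.0714 + 28.8771 + 25.7543 = 122.6743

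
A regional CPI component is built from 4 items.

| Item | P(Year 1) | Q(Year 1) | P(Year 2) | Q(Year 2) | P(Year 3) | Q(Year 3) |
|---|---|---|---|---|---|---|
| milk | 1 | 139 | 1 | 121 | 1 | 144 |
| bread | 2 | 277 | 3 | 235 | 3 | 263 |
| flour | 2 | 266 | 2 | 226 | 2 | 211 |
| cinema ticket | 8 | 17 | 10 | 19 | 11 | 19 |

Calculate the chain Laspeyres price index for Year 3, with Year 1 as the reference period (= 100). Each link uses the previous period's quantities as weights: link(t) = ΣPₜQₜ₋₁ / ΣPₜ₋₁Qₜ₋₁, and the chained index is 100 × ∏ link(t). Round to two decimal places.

124.44

Link Year 1→Year 2:
ΣP(Year 2)Q(Year 1) = 1×139 + 3×277 + 2×266 + 10×17 = 139 + 831 + 532 + 170 = 1672
ΣP(Year 1)Q(Year 1) = 1×139 + 2×277 + 2×266 + 8×17 = 139 + 554 + 532 + 136 = 1361
link = 1672/1361 = 1.228508
Link Year 2→Year 3:
ΣP(Year 3)Q(Year 2) = 1×121 + 3×235 + 2×226 + 11×19 = 121 + 705 + 452 + 209 = 1487
ΣP(Year 2)Q(Year 2) = 1×121 + 3×235 + 2×226 + 10×19 = 121 + 705 + 452 + 190 = 1468
link = 1487/1468 = 1.012943
Chained index = 100 × 1.228508 × 1.012943 = 124.4409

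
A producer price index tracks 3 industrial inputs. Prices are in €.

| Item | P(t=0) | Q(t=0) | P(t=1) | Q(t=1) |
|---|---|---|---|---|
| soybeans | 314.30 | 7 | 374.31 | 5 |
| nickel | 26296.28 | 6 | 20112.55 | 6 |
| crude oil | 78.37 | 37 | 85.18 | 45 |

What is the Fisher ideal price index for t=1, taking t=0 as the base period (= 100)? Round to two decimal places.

77.61

Laspeyres component (base-period weights):
ΣP(t=1)Q(t=0) = 374.31×7 + 20112.55×6 + 85.18×37 = 2620.17 + 120675.3 + 3151.66 = 126447.13
ΣP(t=0)Q(t=0) = 314.30×7 + 26296.28×6 + 78.37×37 = 2200.1 + 157777.68 + 2899.69 = 162877.47
L = 126447.13 / 162877.47 × 100 = 77.6333
Paasche component (current-period weights):
ΣP(t=1)Q(t=1) = 374.31×5 + 20112.55×6 + 85.18×45 = 1871.55 + 120675.3 + 3833.1 = 126379.95
ΣP(t=0)Q(t=1) = 314.30×5 + 26296.28×6 + 78.37×45 = 1571.5 + 157777.68 + 3526.65 = 162875.83
P = 126379.95 / 162875.83 × 100 = 77.5928
Fisher = √(L × P) = √(77.6333 × 77.5928) = 77.6130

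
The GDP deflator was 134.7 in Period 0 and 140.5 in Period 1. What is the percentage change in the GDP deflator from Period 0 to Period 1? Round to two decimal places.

Change = (140.5 − 134.7) / 134.7 × 100
       = 5.8 / 134.7 × 100 = 4.3059%

4.31%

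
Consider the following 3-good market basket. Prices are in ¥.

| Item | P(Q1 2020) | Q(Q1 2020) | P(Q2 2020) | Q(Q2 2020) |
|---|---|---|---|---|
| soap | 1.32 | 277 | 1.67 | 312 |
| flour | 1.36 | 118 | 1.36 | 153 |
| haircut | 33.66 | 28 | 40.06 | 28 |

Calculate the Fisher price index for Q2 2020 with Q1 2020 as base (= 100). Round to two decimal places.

Laspeyres component (base-period weights):
ΣP(Q2 2020)Q(Q1 2020) = 1.67×277 + 1.36×118 + 40.06×28 = 462.59 + 160.48 + 1121.68 = 1744.75
ΣP(Q1 2020)Q(Q1 2020) = 1.32×277 + 1.36×118 + 33.66×28 = 365.64 + 160.48 + 942.48 = 1468.6
L = 1744.75 / 1468.6 × 100 = 118.8036
Paasche component (current-period weights):
ΣP(Q2 2020)Q(Q2 2020) = 1.67×312 + 1.36×153 + 40.06×28 = 521.04 + 208.08 + 1121.68 = 1850.8
ΣP(Q1 2020)Q(Q2 2020) = 1.32×312 + 1.36×153 + 33.66×28 = 411.84 + 208.08 + 942.48 = 1562.4
P = 1850.8 / 1562.4 × 100 = 118.4588
Fisher = √(L × P) = √(118.8036 × 118.4588) = 118.6311

118.63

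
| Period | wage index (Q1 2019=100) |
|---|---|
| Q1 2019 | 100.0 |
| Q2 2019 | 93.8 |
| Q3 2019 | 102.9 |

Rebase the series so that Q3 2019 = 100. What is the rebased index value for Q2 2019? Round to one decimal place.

91.2

Rebased(Q2 2019) = 93.8 / 102.9 × 100 = 91.1565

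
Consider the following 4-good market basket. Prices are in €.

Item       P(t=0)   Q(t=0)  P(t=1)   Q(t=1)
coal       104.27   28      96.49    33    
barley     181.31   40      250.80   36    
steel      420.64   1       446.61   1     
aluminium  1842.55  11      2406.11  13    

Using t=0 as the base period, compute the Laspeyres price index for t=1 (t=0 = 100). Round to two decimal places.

128.47

Laspeyres price index uses base-period quantities as weights.
ΣP(t=1)·Q(t=0) = 96.49×28 + 250.80×40 + 446.61×1 + 2406.11×11 = 2701.72 + 10032 + 446.61 + 26467.21 = 39647.54
ΣP(t=0)·Q(t=0) = 104.27×28 + 181.31×40 + 420.64×1 + 1842.55×11 = 2919.56 + 7252.4 + 420.64 + 20268.05 = 30860.65
Index = 39647.54 / 30860.65 × 100 = 128.4728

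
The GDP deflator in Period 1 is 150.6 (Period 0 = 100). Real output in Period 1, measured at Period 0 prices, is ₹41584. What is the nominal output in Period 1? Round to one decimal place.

Nominal = Real × (Index/100) = 41584 × (150.6/100)
        = 41584 × 1.506 = 62625.5040

62625.5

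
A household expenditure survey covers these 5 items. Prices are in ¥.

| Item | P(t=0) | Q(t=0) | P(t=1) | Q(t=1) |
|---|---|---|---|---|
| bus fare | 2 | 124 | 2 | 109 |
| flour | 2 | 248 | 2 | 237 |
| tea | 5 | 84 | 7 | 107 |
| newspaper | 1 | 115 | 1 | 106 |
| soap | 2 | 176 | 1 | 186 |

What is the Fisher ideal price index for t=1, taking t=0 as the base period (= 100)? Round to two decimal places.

Laspeyres component (base-period weights):
ΣP(t=1)Q(t=0) = 2×124 + 2×248 + 7×84 + 1×115 + 1×176 = 248 + 496 + 588 + 115 + 176 = 1623
ΣP(t=0)Q(t=0) = 2×124 + 2×248 + 5×84 + 1×115 + 2×176 = 248 + 496 + 420 + 115 + 352 = 1631
L = 1623 / 1631 × 100 = 99.5095
Paasche component (current-period weights):
ΣP(t=1)Q(t=1) = 2×109 + 2×237 + 7×107 + 1×106 + 1×186 = 218 + 474 + 749 + 106 + 186 = 1733
ΣP(t=0)Q(t=1) = 2×109 + 2×237 + 5×107 + 1×106 + 2×186 = 218 + 474 + 535 + 106 + 372 = 1705
P = 1733 / 1705 × 100 = 101.6422
Fisher = √(L × P) = √(99.5095 × 101.6422) = 100.5702

100.57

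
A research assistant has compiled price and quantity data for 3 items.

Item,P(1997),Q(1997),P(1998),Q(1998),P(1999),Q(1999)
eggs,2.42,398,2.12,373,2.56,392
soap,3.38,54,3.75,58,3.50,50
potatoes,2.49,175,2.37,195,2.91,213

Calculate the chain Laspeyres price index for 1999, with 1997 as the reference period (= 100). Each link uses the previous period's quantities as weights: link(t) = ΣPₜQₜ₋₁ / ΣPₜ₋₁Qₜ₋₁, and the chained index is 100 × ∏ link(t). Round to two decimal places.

Link 1997→1998:
ΣP(1998)Q(1997) = 2.12×398 + 3.75×54 + 2.37×175 = 843.76 + 202.5 + 414.75 = 1461.01
ΣP(1997)Q(1997) = 2.42×398 + 3.38×54 + 2.49×175 = 963.16 + 182.52 + 435.75 = 1581.43
link = 1461.01/1581.43 = 0.923854
Link 1998→1999:
ΣP(1999)Q(1998) = 2.56×373 + 3.50×58 + 2.91×195 = 954.88 + 203 + 567.45 = 1725.33
ΣP(1998)Q(1998) = 2.12×373 + 3.75×58 + 2.37×195 = 790.76 + 217.5 + 462.15 = 1470.41
link = 1725.33/1470.41 = 1.173367
Chained index = 100 × 0.923854 × 1.173367 = 108.4019

108.40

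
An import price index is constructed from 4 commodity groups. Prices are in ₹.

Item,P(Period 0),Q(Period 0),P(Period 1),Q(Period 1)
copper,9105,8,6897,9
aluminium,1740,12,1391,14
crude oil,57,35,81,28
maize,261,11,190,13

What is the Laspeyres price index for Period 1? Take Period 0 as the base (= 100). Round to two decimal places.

Laspeyres price index uses base-period quantities as weights.
ΣP(Period 1)·Q(Period 0) = 6897×8 + 1391×12 + 81×35 + 190×11 = 55176 + 16692 + 2835 + 2090 = 76793
ΣP(Period 0)·Q(Period 0) = 9105×8 + 1740×12 + 57×35 + 261×11 = 72840 + 20880 + 1995 + 2871 = 98586
Index = 76793 / 98586 × 100 = 77.8944

77.89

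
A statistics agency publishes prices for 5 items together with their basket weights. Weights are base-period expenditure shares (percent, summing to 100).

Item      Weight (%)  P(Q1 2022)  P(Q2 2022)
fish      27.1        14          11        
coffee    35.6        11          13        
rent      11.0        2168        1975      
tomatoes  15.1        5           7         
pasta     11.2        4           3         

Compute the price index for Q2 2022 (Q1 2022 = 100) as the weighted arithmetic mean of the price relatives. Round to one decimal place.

fish: 27.1 × (11/14) = 27.1 × 0.785714 = 21.2929
coffee: 35.6 × (13/11) = 35.6 × 1.181818 = 42.0727
rent: 11.0 × (1975/2168) = 11.0 × 0.910978 = 10.0208
tomatoes: 15.1 × (7/5) = 15.1 × 1.400000 = 21.1400
pasta: 11.2 × (3/4) = 11.2 × 0.750000 = 8.4000
Index = Σ wᵢ·(p₁ᵢ/p₀ᵢ) = 21.2929 + 42.0727 + 10.0208 + 21.1400 + 8.4000 = 102.9263

102.9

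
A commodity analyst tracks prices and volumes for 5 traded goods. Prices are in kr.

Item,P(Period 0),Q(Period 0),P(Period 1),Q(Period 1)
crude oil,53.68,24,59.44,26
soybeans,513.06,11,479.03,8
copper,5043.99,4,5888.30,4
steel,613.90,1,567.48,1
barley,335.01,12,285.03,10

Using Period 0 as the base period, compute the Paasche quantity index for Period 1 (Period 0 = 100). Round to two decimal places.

94.48

Paasche quantity index uses current-period prices as weights.
ΣP(Period 1)·Q(Period 1) = 59.44×26 + 479.03×8 + 5888.30×4 + 567.48×1 + 285.03×10 = 1545.44 + 3832.24 + 23553.2 + 567.48 + 2850.3 = 32348.66
ΣP(Period 1)·Q(Period 0) = 59.44×24 + 479.03×11 + 5888.30×4 + 567.48×1 + 285.03×12 = 1426.56 + 5269.33 + 23553.2 + 567.48 + 3420.36 = 34236.93
Index = 32348.66 / 34236.93 × 100 = 94.4847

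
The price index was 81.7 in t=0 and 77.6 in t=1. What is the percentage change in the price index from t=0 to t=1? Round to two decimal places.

Change = (77.6 − 81.7) / 81.7 × 100
       = -4.1 / 81.7 × 100 = -5.0184%

-5.02%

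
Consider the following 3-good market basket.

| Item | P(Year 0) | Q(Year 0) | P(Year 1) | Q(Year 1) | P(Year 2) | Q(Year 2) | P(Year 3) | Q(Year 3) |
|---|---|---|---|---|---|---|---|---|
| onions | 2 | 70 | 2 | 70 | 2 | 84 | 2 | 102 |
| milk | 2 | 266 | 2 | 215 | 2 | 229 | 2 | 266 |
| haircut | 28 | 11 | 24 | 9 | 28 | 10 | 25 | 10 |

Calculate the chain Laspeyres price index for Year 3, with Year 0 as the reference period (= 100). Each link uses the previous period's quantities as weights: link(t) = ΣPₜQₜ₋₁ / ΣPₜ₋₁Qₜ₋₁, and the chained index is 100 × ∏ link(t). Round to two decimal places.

96.58

Link Year 0→Year 1:
ΣP(Year 1)Q(Year 0) = 2×70 + 2×266 + 24×11 = 140 + 532 + 264 = 936
ΣP(Year 0)Q(Year 0) = 2×70 + 2×266 + 28×11 = 140 + 532 + 308 = 980
link = 936/980 = 0.955102
Link Year 1→Year 2:
ΣP(Year 2)Q(Year 1) = 2×70 + 2×215 + 28×9 = 140 + 430 + 252 = 822
ΣP(Year 1)Q(Year 1) = 2×70 + 2×215 + 24×9 = 140 + 430 + 216 = 786
link = 822/786 = 1.045802
Link Year 2→Year 3:
ΣP(Year 3)Q(Year 2) = 2×84 + 2×229 + 25×10 = 168 + 458 + 250 = 876
ΣP(Year 2)Q(Year 2) = 2×84 + 2×229 + 28×10 = 168 + 458 + 280 = 906
link = 876/906 = 0.966887
Chained index = 100 × 0.955102 × 1.045802 × 0.966887 = 96.5773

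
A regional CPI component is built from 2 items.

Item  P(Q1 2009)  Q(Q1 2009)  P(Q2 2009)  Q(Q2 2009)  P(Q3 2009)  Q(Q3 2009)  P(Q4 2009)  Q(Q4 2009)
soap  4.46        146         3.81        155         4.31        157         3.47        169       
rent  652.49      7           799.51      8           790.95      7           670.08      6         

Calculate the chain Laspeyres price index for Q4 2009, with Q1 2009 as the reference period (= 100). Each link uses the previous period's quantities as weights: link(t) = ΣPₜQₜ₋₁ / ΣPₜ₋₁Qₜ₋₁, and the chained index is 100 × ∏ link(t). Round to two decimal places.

99.47

Link Q1 2009→Q2 2009:
ΣP(Q2 2009)Q(Q1 2009) = 3.81×146 + 799.51×7 = 556.26 + 5596.57 = 6152.83
ΣP(Q1 2009)Q(Q1 2009) = 4.46×146 + 652.49×7 = 651.16 + 4567.43 = 5218.59
link = 6152.83/5218.59 = 1.179022
Link Q2 2009→Q3 2009:
ΣP(Q3 2009)Q(Q2 2009) = 4.31×155 + 790.95×8 = 668.05 + 6327.6 = 6995.65
ΣP(Q2 2009)Q(Q2 2009) = 3.81×155 + 799.51×8 = 590.55 + 6396.08 = 6986.63
link = 6995.65/6986.63 = 1.001291
Link Q3 2009→Q4 2009:
ΣP(Q4 2009)Q(Q3 2009) = 3.47×157 + 670.08×7 = 544.79 + 4690.56 = 5235.35
ΣP(Q3 2009)Q(Q3 2009) = 4.31×157 + 790.95×7 = 676.67 + 5536.65 = 6213.32
link = 5235.35/6213.32 = 0.842601
Chained index = 100 × 1.179022 × 1.001291 × 0.842601 = 99.4727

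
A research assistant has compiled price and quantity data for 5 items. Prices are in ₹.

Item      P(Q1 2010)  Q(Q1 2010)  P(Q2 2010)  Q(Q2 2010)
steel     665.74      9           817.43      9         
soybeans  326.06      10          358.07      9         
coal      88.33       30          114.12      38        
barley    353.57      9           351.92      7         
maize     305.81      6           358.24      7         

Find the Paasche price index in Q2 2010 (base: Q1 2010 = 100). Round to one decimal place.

Paasche price index uses current-period quantities as weights.
ΣP(Q2 2010)·Q(Q2 2010) = 817.43×9 + 358.07×9 + 114.12×38 + 351.92×7 + 358.24×7 = 7356.87 + 3222.63 + 4336.56 + 2463.44 + 2507.68 = 19887.18
ΣP(Q1 2010)·Q(Q2 2010) = 665.74×9 + 326.06×9 + 88.33×38 + 353.57×7 + 305.81×7 = 5991.66 + 2934.54 + 3356.54 + 2474.99 + 2140.67 = 16898.4
Index = 19887.18 / 16898.4 × 100 = 117.6868

117.7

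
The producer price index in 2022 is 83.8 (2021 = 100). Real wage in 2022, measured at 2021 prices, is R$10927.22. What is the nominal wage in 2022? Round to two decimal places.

Nominal = Real × (Index/100) = 10927.22 × (83.8/100)
        = 10927.22 × 0.838 = 9157.0104

9157.01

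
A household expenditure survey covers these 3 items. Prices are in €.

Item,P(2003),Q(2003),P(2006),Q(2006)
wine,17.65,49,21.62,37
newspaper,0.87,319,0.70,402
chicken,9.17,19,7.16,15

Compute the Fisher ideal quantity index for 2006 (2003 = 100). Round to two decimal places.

Laspeyres component (base-period weights):
ΣP(2003)Q(2006) = 17.65×37 + 0.87×402 + 9.17×15 = 653.05 + 349.74 + 137.55 = 1140.34
ΣP(2003)Q(2003) = 17.65×49 + 0.87×319 + 9.17×19 = 864.85 + 277.53 + 174.23 = 1316.61
L = 1140.34 / 1316.61 × 100 = 86.6118
Paasche component (current-period weights):
ΣP(2006)Q(2006) = 21.62×37 + 0.70×402 + 7.16×15 = 799.94 + 281.4 + 107.4 = 1188.74
ΣP(2006)Q(2003) = 21.62×49 + 0.70×319 + 7.16×19 = 1059.38 + 223.3 + 136.04 = 1418.72
P = 1188.74 / 1418.72 × 100 = 83.7896
Fisher = √(L × P) = √(86.6118 × 83.7896) = 85.1890

85.19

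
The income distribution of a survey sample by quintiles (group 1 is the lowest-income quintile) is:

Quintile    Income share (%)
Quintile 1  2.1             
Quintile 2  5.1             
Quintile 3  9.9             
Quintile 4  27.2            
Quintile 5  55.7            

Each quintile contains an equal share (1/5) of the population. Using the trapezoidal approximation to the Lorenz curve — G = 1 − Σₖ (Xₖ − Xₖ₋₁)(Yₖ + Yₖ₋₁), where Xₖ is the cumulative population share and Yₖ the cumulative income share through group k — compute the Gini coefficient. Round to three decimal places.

Cumulative income shares Yₖ: 0.0210, 0.0720, 0.1710, 0.4430, 1.0000
Σ (Xₖ−Xₖ₋₁)(Yₖ+Yₖ₋₁) = (1/5)(0.0210+0.0000) + (1/5)(0.0720+0.0210) + (1/5)(0.1710+0.0720) + (1/5)(0.4430+0.1710) + (1/5)(1.0000+0.4430)
  = 0.0042 + 0.0186 + 0.0486 + 0.1228 + 0.2886 = 0.4828
G = 1 − 0.4828 = 0.5172

0.517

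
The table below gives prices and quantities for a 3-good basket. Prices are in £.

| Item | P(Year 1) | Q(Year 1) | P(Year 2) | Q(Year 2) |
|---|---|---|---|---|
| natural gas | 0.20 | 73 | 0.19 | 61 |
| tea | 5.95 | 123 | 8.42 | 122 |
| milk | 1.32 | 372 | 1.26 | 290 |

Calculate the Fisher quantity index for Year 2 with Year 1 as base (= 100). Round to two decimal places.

91.53

Laspeyres component (base-period weights):
ΣP(Year 1)Q(Year 2) = 0.20×61 + 5.95×122 + 1.32×290 = 12.2 + 725.9 + 382.8 = 1120.9
ΣP(Year 1)Q(Year 1) = 0.20×73 + 5.95×123 + 1.32×372 = 14.6 + 731.85 + 491.04 = 1237.49
L = 1120.9 / 1237.49 × 100 = 90.5785
Paasche component (current-period weights):
ΣP(Year 2)Q(Year 2) = 0.19×61 + 8.42×122 + 1.26×290 = 11.59 + 1027.24 + 365.4 = 1404.23
ΣP(Year 2)Q(Year 1) = 0.19×73 + 8.42×123 + 1.26×372 = 13.87 + 1035.66 + 468.72 = 1518.25
P = 1404.23 / 1518.25 × 100 = 92.4900
Fisher = √(L × P) = √(90.5785 × 92.4900) = 91.5293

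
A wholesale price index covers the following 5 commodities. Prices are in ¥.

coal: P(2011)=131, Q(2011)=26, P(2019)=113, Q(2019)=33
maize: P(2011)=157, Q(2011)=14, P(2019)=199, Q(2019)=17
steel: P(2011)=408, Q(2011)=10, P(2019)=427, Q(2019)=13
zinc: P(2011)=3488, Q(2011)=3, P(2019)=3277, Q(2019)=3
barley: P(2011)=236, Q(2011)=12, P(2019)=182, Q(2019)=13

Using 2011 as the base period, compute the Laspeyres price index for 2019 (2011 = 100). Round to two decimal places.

Laspeyres price index uses base-period quantities as weights.
ΣP(2019)·Q(2011) = 113×26 + 199×14 + 427×10 + 3277×3 + 182×12 = 2938 + 2786 + 4270 + 9831 + 2184 = 22009
ΣP(2011)·Q(2011) = 131×26 + 157×14 + 408×10 + 3488×3 + 236×12 = 3406 + 2198 + 4080 + 10464 + 2832 = 22980
Index = 22009 / 22980 × 100 = 95.7746

95.77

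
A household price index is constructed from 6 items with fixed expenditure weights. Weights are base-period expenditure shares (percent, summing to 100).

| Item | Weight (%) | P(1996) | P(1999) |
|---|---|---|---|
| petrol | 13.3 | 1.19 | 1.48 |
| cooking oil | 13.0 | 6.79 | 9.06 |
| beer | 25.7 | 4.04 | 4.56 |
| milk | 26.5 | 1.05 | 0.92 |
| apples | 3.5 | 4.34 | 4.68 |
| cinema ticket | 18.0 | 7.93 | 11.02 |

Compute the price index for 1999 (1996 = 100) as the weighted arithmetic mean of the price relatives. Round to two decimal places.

petrol: 13.3 × (1.48/1.19) = 13.3 × 1.243697 = 16.5412
cooking oil: 13.0 × (9.06/6.79) = 13.0 × 1.334315 = 17.3461
beer: 25.7 × (4.56/4.04) = 25.7 × 1.128713 = 29.0079
milk: 26.5 × (0.92/1.05) = 26.5 × 0.876190 = 23.2190
apples: 3.5 × (4.68/4.34) = 3.5 × 1.078341 = 3.7742
cinema ticket: 18.0 × (11.02/7.93) = 18.0 × 1.389660 = 25.0139
Index = Σ wᵢ·(p₁ᵢ/p₀ᵢ) = 16.5412 + 17.3461 + 29.0079 + 23.2190 + 3.7742 + 25.0139 = 114.9023

114.90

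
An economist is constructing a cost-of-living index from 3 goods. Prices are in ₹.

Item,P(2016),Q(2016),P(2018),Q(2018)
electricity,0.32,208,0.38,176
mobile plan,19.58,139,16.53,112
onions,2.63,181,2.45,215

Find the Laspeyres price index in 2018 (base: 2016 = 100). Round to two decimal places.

Laspeyres price index uses base-period quantities as weights.
ΣP(2018)·Q(2016) = 0.38×208 + 16.53×139 + 2.45×181 = 79.04 + 2297.67 + 443.45 = 2820.16
ΣP(2016)·Q(2016) = 0.32×208 + 19.58×139 + 2.63×181 = 66.56 + 2721.62 + 476.03 = 3264.21
Index = 2820.16 / 3264.21 × 100 = 86.3964

86.40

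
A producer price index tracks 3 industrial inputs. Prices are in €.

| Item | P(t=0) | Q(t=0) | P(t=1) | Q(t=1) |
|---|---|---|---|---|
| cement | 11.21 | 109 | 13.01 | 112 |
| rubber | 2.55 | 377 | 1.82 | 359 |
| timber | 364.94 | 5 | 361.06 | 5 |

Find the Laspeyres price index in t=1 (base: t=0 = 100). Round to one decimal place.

Laspeyres price index uses base-period quantities as weights.
ΣP(t=1)·Q(t=0) = 13.01×109 + 1.82×377 + 361.06×5 = 1418.09 + 686.14 + 1805.3 = 3909.53
ΣP(t=0)·Q(t=0) = 11.21×109 + 2.55×377 + 364.94×5 = 1221.89 + 961.35 + 1824.7 = 4007.94
Index = 3909.53 / 4007.94 × 100 = 97.5446

97.5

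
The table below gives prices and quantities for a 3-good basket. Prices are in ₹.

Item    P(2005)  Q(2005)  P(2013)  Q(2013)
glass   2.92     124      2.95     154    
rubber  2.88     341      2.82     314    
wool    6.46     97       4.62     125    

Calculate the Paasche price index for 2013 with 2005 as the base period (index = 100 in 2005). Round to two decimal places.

88.70

Paasche price index uses current-period quantities as weights.
ΣP(2013)·Q(2013) = 2.95×154 + 2.82×314 + 4.62×125 = 454.3 + 885.48 + 577.5 = 1917.28
ΣP(2005)·Q(2013) = 2.92×154 + 2.88×314 + 6.46×125 = 449.68 + 904.32 + 807.5 = 2161.5
Index = 1917.28 / 2161.5 × 100 = 88.7014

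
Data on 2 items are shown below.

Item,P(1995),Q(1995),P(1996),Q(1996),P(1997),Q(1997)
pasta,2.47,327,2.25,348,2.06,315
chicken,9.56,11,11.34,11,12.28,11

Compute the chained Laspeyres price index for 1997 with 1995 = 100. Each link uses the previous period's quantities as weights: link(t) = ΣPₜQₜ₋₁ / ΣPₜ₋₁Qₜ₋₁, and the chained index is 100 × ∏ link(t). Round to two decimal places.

88.47

Link 1995→1996:
ΣP(1996)Q(1995) = 2.25×327 + 11.34×11 = 735.75 + 124.74 = 860.49
ΣP(1995)Q(1995) = 2.47×327 + 9.56×11 = 807.69 + 105.16 = 912.85
link = 860.49/912.85 = 0.942641
Link 1996→1997:
ΣP(1997)Q(1996) = 2.06×348 + 12.28×11 = 716.88 + 135.08 = 851.96
ΣP(1996)Q(1996) = 2.25×348 + 11.34×11 = 783 + 124.74 = 907.74
link = 851.96/907.74 = 0.938551
Chained index = 100 × 0.942641 × 0.938551 = 88.4717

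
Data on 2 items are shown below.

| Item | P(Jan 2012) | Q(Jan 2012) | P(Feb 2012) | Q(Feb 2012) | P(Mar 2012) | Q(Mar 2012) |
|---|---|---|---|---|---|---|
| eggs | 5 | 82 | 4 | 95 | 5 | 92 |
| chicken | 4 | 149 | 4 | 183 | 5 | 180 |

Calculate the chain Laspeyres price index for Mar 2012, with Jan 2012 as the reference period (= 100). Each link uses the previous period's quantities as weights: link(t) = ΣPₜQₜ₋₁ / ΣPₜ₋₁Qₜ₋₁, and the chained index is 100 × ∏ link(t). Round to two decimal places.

Link Jan 2012→Feb 2012:
ΣP(Feb 2012)Q(Jan 2012) = 4×82 + 4×149 = 328 + 596 = 924
ΣP(Jan 2012)Q(Jan 2012) = 5×82 + 4×149 = 410 + 596 = 1006
link = 924/1006 = 0.918489
Link Feb 2012→Mar 2012:
ΣP(Mar 2012)Q(Feb 2012) = 5×95 + 5×183 = 475 + 915 = 1390
ΣP(Feb 2012)Q(Feb 2012) = 4×95 + 4×183 = 380 + 732 = 1112
link = 1390/1112 = 1.250000
Chained index = 100 × 0.918489 × 1.250000 = 114.8111

114.81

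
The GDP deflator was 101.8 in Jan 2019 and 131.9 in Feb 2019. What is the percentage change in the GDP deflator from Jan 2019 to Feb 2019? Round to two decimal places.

Change = (131.9 − 101.8) / 101.8 × 100
       = 30.1 / 101.8 × 100 = 29.5678%

29.57%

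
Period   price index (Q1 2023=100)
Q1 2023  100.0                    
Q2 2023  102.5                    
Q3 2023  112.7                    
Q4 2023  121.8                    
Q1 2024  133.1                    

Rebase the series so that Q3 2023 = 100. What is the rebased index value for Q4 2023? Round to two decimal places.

Rebased(Q4 2023) = 121.8 / 112.7 × 100 = 108.0745

108.07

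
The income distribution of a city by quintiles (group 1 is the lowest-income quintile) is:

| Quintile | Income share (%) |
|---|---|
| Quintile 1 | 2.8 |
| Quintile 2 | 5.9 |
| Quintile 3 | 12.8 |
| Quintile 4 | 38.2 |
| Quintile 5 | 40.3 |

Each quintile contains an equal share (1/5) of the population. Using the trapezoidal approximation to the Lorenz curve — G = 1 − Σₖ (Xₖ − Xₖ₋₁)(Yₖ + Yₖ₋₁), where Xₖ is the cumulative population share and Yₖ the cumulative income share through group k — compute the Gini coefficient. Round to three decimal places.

0.429

Cumulative income shares Yₖ: 0.0280, 0.0870, 0.2150, 0.5970, 1.0000
Σ (Xₖ−Xₖ₋₁)(Yₖ+Yₖ₋₁) = (1/5)(0.0280+0.0000) + (1/5)(0.0870+0.0280) + (1/5)(0.2150+0.0870) + (1/5)(0.5970+0.2150) + (1/5)(1.0000+0.5970)
  = 0.0056 + 0.0230 + 0.0604 + 0.1624 + 0.3194 = 0.5708
G = 1 − 0.5708 = 0.4292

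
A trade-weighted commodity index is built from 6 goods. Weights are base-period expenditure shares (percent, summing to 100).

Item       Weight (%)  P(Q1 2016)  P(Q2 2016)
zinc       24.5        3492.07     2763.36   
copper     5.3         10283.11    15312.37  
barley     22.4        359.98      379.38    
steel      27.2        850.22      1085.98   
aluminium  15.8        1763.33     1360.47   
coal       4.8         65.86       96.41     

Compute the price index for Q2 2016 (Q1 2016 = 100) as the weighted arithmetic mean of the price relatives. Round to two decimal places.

104.85

zinc: 24.5 × (2763.36/3492.07) = 24.5 × 0.791324 = 19.3874
copper: 5.3 × (15312.37/10283.11) = 5.3 × 1.489080 = 7.8921
barley: 22.4 × (379.38/359.98) = 22.4 × 1.053892 = 23.6072
steel: 27.2 × (1085.98/850.22) = 27.2 × 1.277293 = 34.7424
aluminium: 15.8 × (1360.47/1763.33) = 15.8 × 0.771535 = 12.1902
coal: 4.8 × (96.41/65.86) = 4.8 × 1.463863 = 7.0265
Index = Σ wᵢ·(p₁ᵢ/p₀ᵢ) = 19.3874 + 7.8921 + 23.6072 + 34.7424 + 12.1902 + 7.0265 = 104.8459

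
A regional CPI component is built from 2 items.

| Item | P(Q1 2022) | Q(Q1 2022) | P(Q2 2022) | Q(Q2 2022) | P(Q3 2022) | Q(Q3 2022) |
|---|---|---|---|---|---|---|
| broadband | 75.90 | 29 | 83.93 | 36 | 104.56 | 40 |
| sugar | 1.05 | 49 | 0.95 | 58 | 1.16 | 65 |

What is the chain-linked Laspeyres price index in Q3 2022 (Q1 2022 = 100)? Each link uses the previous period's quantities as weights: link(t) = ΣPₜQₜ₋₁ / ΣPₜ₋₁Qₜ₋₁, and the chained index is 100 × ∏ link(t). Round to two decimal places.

Link Q1 2022→Q2 2022:
ΣP(Q2 2022)Q(Q1 2022) = 83.93×29 + 0.95×49 = 2433.97 + 46.55 = 2480.52
ΣP(Q1 2022)Q(Q1 2022) = 75.90×29 + 1.05×49 = 2201.1 + 51.45 = 2252.55
link = 2480.52/2252.55 = 1.101205
Link Q2 2022→Q3 2022:
ΣP(Q3 2022)Q(Q2 2022) = 104.56×36 + 1.16×58 = 3764.16 + 67.28 = 3831.44
ΣP(Q2 2022)Q(Q2 2022) = 83.93×36 + 0.95×58 = 3021.48 + 55.1 = 3076.58
link = 3831.44/3076.58 = 1.245357
Chained index = 100 × 1.101205 × 1.245357 = 137.1394

137.14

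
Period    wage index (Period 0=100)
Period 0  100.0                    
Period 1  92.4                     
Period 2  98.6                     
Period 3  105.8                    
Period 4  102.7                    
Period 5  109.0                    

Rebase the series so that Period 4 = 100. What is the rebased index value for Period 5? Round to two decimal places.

Rebased(Period 5) = 109.0 / 102.7 × 100 = 106.1344

106.13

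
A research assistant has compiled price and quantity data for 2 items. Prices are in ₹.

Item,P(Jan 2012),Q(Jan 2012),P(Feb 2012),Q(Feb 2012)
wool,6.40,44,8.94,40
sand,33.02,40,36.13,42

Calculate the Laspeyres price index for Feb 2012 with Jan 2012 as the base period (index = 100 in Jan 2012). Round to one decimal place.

114.7

Laspeyres price index uses base-period quantities as weights.
ΣP(Feb 2012)·Q(Jan 2012) = 8.94×44 + 36.13×40 = 393.36 + 1445.2 = 1838.56
ΣP(Jan 2012)·Q(Jan 2012) = 6.40×44 + 33.02×40 = 281.6 + 1320.8 = 1602.4
Index = 1838.56 / 1602.4 × 100 = 114.7379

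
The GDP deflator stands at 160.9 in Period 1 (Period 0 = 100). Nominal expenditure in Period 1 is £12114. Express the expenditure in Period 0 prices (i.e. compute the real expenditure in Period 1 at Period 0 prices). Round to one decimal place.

Real = Nominal ÷ (Index/100) = 12114 ÷ (160.9/100)
     = 12114 ÷ 1.609 = 7528.8999

7528.9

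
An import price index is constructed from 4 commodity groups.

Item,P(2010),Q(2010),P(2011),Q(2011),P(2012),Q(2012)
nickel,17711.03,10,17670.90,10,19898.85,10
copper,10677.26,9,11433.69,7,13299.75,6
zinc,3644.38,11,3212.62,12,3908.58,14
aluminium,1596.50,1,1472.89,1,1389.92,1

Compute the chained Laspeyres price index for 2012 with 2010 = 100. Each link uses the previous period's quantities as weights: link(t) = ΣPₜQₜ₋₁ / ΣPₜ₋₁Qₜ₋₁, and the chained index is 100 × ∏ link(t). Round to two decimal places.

Link 2010→2011:
ΣP(2011)Q(2010) = 17670.90×10 + 11433.69×9 + 3212.62×11 + 1472.89×1 = 176709 + 102903.21 + 35338.82 + 1472.89 = 316423.92
ΣP(2010)Q(2010) = 17711.03×10 + 10677.26×9 + 3644.38×11 + 1596.50×1 = 177110.3 + 96095.34 + 40088.18 + 1596.5 = 314890.32
link = 316423.92/314890.32 = 1.004870
Link 2011→2012:
ΣP(2012)Q(2011) = 19898.85×10 + 13299.75×7 + 3908.58×12 + 1389.92×1 = 198988.5 + 93098.25 + 46902.96 + 1389.92 = 340379.63
ΣP(2011)Q(2011) = 17670.90×10 + 11433.69×7 + 3212.62×12 + 1472.89×1 = 176709 + 80035.83 + 38551.44 + 1472.89 = 296769.16
link = 340379.63/296769.16 = 1.146951
Chained index = 100 × 1.004870 × 1.146951 = 115.2537

115.25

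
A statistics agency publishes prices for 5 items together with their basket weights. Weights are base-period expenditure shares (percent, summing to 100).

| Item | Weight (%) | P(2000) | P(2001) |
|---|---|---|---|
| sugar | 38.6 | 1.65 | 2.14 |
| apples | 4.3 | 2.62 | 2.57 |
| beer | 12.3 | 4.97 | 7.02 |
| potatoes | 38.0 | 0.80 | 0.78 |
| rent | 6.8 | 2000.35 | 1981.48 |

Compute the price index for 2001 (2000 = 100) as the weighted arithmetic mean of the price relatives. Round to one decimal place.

115.4

sugar: 38.6 × (2.14/1.65) = 38.6 × 1.296970 = 50.0630
apples: 4.3 × (2.57/2.62) = 4.3 × 0.980916 = 4.2179
beer: 12.3 × (7.02/4.97) = 12.3 × 1.412475 = 17.3734
potatoes: 38.0 × (0.78/0.80) = 38.0 × 0.975000 = 37.0500
rent: 6.8 × (1981.48/2000.35) = 6.8 × 0.990567 = 6.7359
Index = Σ wᵢ·(p₁ᵢ/p₀ᵢ) = 50.0630 + 4.2179 + 17.3734 + 37.0500 + 6.7359 = 115.4403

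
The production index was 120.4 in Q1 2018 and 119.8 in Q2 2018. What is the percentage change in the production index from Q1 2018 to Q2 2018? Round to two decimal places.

Change = (119.8 − 120.4) / 120.4 × 100
       = -0.6 / 120.4 × 100 = -0.4983%

-0.50%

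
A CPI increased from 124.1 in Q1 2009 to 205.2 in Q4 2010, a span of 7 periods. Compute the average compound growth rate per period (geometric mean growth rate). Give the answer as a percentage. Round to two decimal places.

7.45%

Growth factor = (205.2/124.1)^(1/7) = (1.653505)^(1/7) = 1.074486
Growth rate = 1.074486 − 1 = 0.074486 = 7.4486%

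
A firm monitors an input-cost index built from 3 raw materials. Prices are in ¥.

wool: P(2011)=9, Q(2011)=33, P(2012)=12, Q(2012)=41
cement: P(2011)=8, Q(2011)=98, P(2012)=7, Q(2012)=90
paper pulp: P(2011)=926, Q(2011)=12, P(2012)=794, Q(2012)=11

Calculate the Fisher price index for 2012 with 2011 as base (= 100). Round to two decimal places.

87.22

Laspeyres component (base-period weights):
ΣP(2012)Q(2011) = 12×33 + 7×98 + 794×12 = 396 + 686 + 9528 = 10610
ΣP(2011)Q(2011) = 9×33 + 8×98 + 926×12 = 297 + 784 + 11112 = 12193
L = 10610 / 12193 × 100 = 87.0171
Paasche component (current-period weights):
ΣP(2012)Q(2012) = 12×41 + 7×90 + 794×11 = 492 + 630 + 8734 = 9856
ΣP(2011)Q(2012) = 9×41 + 8×90 + 926×11 = 369 + 720 + 10186 = 11275
P = 9856 / 11275 × 100 = 87.4146
Fisher = √(L × P) = √(87.0171 × 87.4146) = 87.2157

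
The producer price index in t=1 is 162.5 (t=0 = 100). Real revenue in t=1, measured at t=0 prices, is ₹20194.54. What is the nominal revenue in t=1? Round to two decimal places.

32816.13

Nominal = Real × (Index/100) = 20194.54 × (162.5/100)
        = 20194.54 × 1.625 = 32816.1275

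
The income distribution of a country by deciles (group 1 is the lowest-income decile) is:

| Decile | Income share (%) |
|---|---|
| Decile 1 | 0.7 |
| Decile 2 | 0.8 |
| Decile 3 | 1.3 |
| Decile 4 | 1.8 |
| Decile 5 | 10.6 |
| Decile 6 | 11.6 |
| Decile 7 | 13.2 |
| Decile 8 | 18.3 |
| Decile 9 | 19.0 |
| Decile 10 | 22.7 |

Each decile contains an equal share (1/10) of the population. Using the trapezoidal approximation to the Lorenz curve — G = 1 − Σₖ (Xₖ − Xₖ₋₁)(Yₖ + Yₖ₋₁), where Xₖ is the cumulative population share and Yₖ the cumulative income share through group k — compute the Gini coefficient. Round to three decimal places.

0.446

Cumulative income shares Yₖ: 0.0070, 0.0150, 0.0280, 0.0460, 0.1520, 0.2680, 0.4000, 0.5830, 0.7730, 1.0000
Σ (Xₖ−Xₖ₋₁)(Yₖ+Yₖ₋₁) = (1/10)(0.0070+0.0000) + (1/10)(0.0150+0.0070) + (1/10)(0.0280+0.0150) + (1/10)(0.0460+0.0280) + (1/10)(0.1520+0.0460) + (1/10)(0.2680+0.1520) + (1/10)(0.4000+0.2680) + (1/10)(0.5830+0.4000) + (1/10)(0.7730+0.5830) + (1/10)(1.0000+0.7730)
  = 0.0007 + 0.0022 + 0.0043 + 0.0074 + 0.0198 + 0.0420 + 0.0668 + 0.0983 + 0.1356 + 0.1773 = 0.5544
G = 1 − 0.5544 = 0.4456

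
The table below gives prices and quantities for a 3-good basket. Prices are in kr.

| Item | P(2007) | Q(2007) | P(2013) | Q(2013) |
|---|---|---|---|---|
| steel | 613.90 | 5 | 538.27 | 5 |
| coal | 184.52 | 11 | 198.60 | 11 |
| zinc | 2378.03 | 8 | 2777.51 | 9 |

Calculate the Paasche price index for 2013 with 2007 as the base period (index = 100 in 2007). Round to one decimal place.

Paasche price index uses current-period quantities as weights.
ΣP(2013)·Q(2013) = 538.27×5 + 198.60×11 + 2777.51×9 = 2691.35 + 2184.6 + 24997.59 = 29873.54
ΣP(2007)·Q(2013) = 613.90×5 + 184.52×11 + 2378.03×9 = 3069.5 + 2029.72 + 21402.27 = 26501.49
Index = 29873.54 / 26501.49 × 100 = 112.7240

112.7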